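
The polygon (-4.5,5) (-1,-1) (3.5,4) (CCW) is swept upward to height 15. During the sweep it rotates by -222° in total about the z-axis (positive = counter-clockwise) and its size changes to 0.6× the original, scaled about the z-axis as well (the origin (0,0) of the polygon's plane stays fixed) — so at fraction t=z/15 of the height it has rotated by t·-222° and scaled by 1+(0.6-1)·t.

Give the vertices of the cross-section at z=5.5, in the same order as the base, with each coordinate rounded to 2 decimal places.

t = z/height = 5.5/15 = 0.366667
s = 1 + (scale-1)·z/height = 1 + (0.6-1)·5.5/15 = 0.853333
θ = twist·z/height = -222°·5.5/15 = -81.4000° = -1.420698 rad
cos θ = 0.149535, sin θ = -0.988756 (intermediates below are computed at full precision and shown rounded to 5 d.p.)
v1: (-4.5,5) → rotate → (4.27087,5.19708) → ×s → (3.64448,4.43484) → (3.64,4.43)
v2: (-1,-1) → rotate → (-1.13829,0.83922) → ×s → (-0.97134,0.71614) → (-0.97,0.72)
v3: (3.5,4) → rotate → (4.47840,-2.86251) → ×s → (3.82157,-2.44267) → (3.82,-2.44)

Cross-section at z=5.5: (3.64,4.43) (-0.97,0.72) (3.82,-2.44)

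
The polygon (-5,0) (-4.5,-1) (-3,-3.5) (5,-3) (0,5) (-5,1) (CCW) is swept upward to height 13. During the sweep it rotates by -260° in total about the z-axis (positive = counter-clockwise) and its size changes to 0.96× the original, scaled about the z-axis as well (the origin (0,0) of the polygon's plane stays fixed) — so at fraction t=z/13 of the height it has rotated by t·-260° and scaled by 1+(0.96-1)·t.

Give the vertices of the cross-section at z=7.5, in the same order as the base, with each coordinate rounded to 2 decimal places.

Cross-section at z=7.5: (4.23,2.44) (3.32,3.04) (0.83,4.43) (-5.70,0.10) (2.44,-4.23) (4.72,1.60)

t = z/height = 7.5/13 = 0.576923
s = 1 + (scale-1)·z/height = 1 + (0.96-1)·7.5/13 = 0.976923
θ = twist·z/height = -260°·7.5/13 = -150.0000° = -2.617994 rad
cos θ = -0.866025, sin θ = -0.500000 (intermediates below are computed at full precision and shown rounded to 5 d.p.)
v1: (-5,0) → rotate → (4.33013,2.50000) → ×s → (4.23020,2.44231) → (4.23,2.44)
v2: (-4.5,-1) → rotate → (3.39711,3.11603) → ×s → (3.31872,3.04412) → (3.32,3.04)
v3: (-3,-3.5) → rotate → (0.84808,4.53109) → ×s → (0.82851,4.42653) → (0.83,4.43)
v4: (5,-3) → rotate → (-5.83013,0.09808) → ×s → (-5.69559,0.09581) → (-5.70,0.10)
v5: (0,5) → rotate → (2.50000,-4.33013) → ×s → (2.44231,-4.23020) → (2.44,-4.23)
v6: (-5,1) → rotate → (4.83013,1.63397) → ×s → (4.71866,1.59627) → (4.72,1.60)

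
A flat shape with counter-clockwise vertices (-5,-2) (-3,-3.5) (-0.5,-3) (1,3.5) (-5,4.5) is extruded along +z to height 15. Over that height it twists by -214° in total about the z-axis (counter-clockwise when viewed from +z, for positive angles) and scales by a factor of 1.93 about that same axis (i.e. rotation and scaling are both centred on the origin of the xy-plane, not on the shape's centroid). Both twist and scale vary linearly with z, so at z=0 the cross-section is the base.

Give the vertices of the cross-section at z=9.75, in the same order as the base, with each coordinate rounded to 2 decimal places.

t = z/height = 9.75/15 = 0.65
s = 1 + (scale-1)·z/height = 1 + (1.93-1)·9.75/15 = 1.604500
θ = twist·z/height = -214°·9.75/15 = -139.1000° = -2.427753 rad
cos θ = -0.755853, sin θ = -0.654741 (intermediates below are computed at full precision and shown rounded to 5 d.p.)
v1: (-5,-2) → rotate → (2.46979,4.78541) → ×s → (3.96277,7.67819) → (3.96,7.68)
v2: (-3,-3.5) → rotate → (-0.02403,4.60971) → ×s → (-0.03856,7.39628) → (-0.04,7.40)
v3: (-0.5,-3) → rotate → (-1.58630,2.59493) → ×s → (-2.54521,4.16357) → (-2.55,4.16)
v4: (1,3.5) → rotate → (1.53574,-3.30023) → ×s → (2.46409,-5.29522) → (2.46,-5.30)
v5: (-5,4.5) → rotate → (6.72560,-0.12764) → ×s → (10.79123,-0.20479) → (10.79,-0.20)

Cross-section at z=9.75: (3.96,7.68) (-0.04,7.40) (-2.55,4.16) (2.46,-5.30) (10.79,-0.20)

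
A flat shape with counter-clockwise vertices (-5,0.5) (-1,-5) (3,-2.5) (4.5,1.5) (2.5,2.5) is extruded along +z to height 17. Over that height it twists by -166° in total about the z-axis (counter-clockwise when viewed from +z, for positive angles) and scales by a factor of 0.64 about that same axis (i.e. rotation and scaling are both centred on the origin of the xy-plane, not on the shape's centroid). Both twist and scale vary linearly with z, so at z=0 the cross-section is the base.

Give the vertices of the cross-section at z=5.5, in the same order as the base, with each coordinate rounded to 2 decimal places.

t = z/height = 5.5/17 = 0.323529
s = 1 + (scale-1)·z/height = 1 + (0.64-1)·5.5/17 = 0.883529
θ = twist·z/height = -166°·5.5/17 = -53.7059° = -0.937344 rad
cos θ = 0.591930, sin θ = -0.805989 (intermediates below are computed at full precision and shown rounded to 5 d.p.)
v1: (-5,0.5) → rotate → (-2.55666,4.32591) → ×s → (-2.25888,3.82207) → (-2.26,3.82)
v2: (-1,-5) → rotate → (-4.62188,-2.15366) → ×s → (-4.08356,-1.90282) → (-4.08,-1.90)
v3: (3,-2.5) → rotate → (-0.23918,-3.89779) → ×s → (-0.21132,-3.44381) → (-0.21,-3.44)
v4: (4.5,1.5) → rotate → (3.87267,-2.73906) → ×s → (3.42162,-2.42004) → (3.42,-2.42)
v5: (2.5,2.5) → rotate → (3.49480,-0.53515) → ×s → (3.08776,-0.47282) → (3.09,-0.47)

Cross-section at z=5.5: (-2.26,3.82) (-4.08,-1.90) (-0.21,-3.44) (3.42,-2.42) (3.09,-0.47)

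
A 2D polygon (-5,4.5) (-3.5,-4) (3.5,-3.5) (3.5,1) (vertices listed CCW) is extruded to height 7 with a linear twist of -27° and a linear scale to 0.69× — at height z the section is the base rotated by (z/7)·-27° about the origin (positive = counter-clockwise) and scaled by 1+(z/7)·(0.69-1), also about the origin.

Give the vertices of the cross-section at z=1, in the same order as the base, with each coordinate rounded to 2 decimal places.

t = z/height = 1/7 = 0.142857
s = 1 + (scale-1)·z/height = 1 + (0.69-1)·1/7 = 0.955714
θ = twist·z/height = -27°·1/7 = -3.8571° = -0.067320 rad
cos θ = 0.997735, sin θ = -0.067269 (intermediates below are computed at full precision and shown rounded to 5 d.p.)
v1: (-5,4.5) → rotate → (-4.68596,4.82615) → ×s → (-4.47844,4.61242) → (-4.48,4.61)
v2: (-3.5,-4) → rotate → (-3.76115,-3.75550) → ×s → (-3.59458,-3.58918) → (-3.59,-3.59)
v3: (3.5,-3.5) → rotate → (3.25663,-3.72751) → ×s → (3.11241,-3.56244) → (3.11,-3.56)
v4: (3.5,1) → rotate → (3.55934,0.76229) → ×s → (3.40171,0.72853) → (3.40,0.73)

Cross-section at z=1: (-4.48,4.61) (-3.59,-3.59) (3.11,-3.56) (3.40,0.73)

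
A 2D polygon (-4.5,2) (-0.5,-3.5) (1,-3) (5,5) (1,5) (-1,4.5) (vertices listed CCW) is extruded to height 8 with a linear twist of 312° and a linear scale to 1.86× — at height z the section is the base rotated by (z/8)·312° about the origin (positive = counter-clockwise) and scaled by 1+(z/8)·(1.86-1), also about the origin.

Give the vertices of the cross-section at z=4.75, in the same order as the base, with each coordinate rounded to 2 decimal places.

Cross-section at z=4.75: (7.05,-2.39) (0.27,5.33) (-1.92,4.37) (-6.83,-8.21) (-0.81,-7.66) (2.13,-6.63)

t = z/height = 4.75/8 = 0.59375
s = 1 + (scale-1)·z/height = 1 + (1.86-1)·4.75/8 = 1.510625
θ = twist·z/height = 312°·4.75/8 = 185.2500° = 3.233222 rad
cos θ = -0.995805, sin θ = -0.091502 (intermediates below are computed at full precision and shown rounded to 5 d.p.)
v1: (-4.5,2) → rotate → (4.66413,-1.57985) → ×s → (7.04574,-2.38656) → (7.05,-2.39)
v2: (-0.5,-3.5) → rotate → (0.17765,3.53107) → ×s → (0.26836,5.33412) → (0.27,5.33)
v3: (1,-3) → rotate → (-1.27031,2.89591) → ×s → (-1.91896,4.37464) → (-1.92,4.37)
v4: (5,5) → rotate → (-4.52152,-5.43653) → ×s → (-6.83032,-8.21256) → (-6.83,-8.21)
v5: (1,5) → rotate → (-0.53830,-5.07053) → ×s → (-0.81316,-7.65966) → (-0.81,-7.66)
v6: (-1,4.5) → rotate → (1.40756,-4.38962) → ×s → (2.12630,-6.63107) → (2.13,-6.63)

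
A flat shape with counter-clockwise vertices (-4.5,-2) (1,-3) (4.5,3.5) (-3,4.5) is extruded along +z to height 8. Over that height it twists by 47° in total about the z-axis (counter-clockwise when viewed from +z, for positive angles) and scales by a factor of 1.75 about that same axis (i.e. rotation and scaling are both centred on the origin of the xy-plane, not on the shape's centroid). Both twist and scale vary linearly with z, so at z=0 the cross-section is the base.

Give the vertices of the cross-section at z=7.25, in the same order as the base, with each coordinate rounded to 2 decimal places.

t = z/height = 7.25/8 = 0.90625
s = 1 + (scale-1)·z/height = 1 + (1.75-1)·7.25/8 = 1.679688
θ = twist·z/height = 47°·7.25/8 = 42.5938° = 0.743401 rad
cos θ = 0.736171, sin θ = 0.676796 (intermediates below are computed at full precision and shown rounded to 5 d.p.)
v1: (-4.5,-2) → rotate → (-1.95918,-4.51792) → ×s → (-3.29081,-7.58870) → (-3.29,-7.59)
v2: (1,-3) → rotate → (2.76656,-1.53172) → ×s → (4.64695,-2.57281) → (4.65,-2.57)
v3: (4.5,3.5) → rotate → (0.94398,5.62218) → ×s → (1.58560,9.44350) → (1.59,9.44)
v4: (-3,4.5) → rotate → (-5.25409,1.28238) → ×s → (-8.82523,2.15400) → (-8.83,2.15)

Cross-section at z=7.25: (-3.29,-7.59) (4.65,-2.57) (1.59,9.44) (-8.83,2.15)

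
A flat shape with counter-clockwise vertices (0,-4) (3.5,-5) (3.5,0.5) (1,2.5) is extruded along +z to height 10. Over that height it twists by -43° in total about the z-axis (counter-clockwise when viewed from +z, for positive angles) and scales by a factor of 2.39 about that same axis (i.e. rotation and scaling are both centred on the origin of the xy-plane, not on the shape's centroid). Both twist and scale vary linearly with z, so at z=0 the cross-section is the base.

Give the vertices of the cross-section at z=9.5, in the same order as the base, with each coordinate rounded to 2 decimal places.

t = z/height = 9.5/10 = 0.95
s = 1 + (scale-1)·z/height = 1 + (2.39-1)·9.5/10 = 2.320500
θ = twist·z/height = -43°·9.5/10 = -40.8500° = -0.712967 rad
cos θ = 0.756425, sin θ = -0.654081 (intermediates below are computed at full precision and shown rounded to 5 d.p.)
v1: (0,-4) → rotate → (-2.61632,-3.02570) → ×s → (-6.07118,-7.02113) → (-6.07,-7.02)
v2: (3.5,-5) → rotate → (-0.62292,-6.07141) → ×s → (-1.44548,-14.08870) → (-1.45,-14.09)
v3: (3.5,0.5) → rotate → (2.97453,-1.91107) → ×s → (6.90239,-4.43464) → (6.90,-4.43)
v4: (1,2.5) → rotate → (2.39163,1.23698) → ×s → (5.54977,2.87041) → (5.55,2.87)

Cross-section at z=9.5: (-6.07,-7.02) (-1.45,-14.09) (6.90,-4.43) (5.55,2.87)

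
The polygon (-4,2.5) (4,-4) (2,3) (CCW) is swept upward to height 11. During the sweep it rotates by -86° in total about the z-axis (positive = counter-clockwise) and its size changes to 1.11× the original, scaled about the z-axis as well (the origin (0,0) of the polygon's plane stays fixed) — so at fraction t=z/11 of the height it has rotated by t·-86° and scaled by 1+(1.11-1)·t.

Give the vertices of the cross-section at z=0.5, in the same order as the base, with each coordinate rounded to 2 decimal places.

Cross-section at z=0.5: (-3.84,2.78) (3.74,-4.28) (2.21,2.87)

t = z/height = 0.5/11 = 0.0454545
s = 1 + (scale-1)·z/height = 1 + (1.11-1)·0.5/11 = 1.005000
θ = twist·z/height = -86°·0.5/11 = -3.9091° = -0.068227 rad
cos θ = 0.997673, sin θ = -0.068174 (intermediates below are computed at full precision and shown rounded to 5 d.p.)
v1: (-4,2.5) → rotate → (-3.82026,2.76688) → ×s → (-3.83936,2.78071) → (-3.84,2.78)
v2: (4,-4) → rotate → (3.71800,-4.26339) → ×s → (3.73659,-4.28471) → (3.74,-4.28)
v3: (2,3) → rotate → (2.19987,2.85667) → ×s → (2.21087,2.87096) → (2.21,2.87)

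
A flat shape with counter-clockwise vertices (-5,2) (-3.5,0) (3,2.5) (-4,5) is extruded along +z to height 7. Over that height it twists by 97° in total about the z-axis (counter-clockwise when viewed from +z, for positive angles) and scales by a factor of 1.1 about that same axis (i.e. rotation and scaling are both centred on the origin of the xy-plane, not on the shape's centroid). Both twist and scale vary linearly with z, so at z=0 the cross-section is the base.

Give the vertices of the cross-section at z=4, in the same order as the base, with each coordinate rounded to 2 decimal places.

t = z/height = 4/7 = 0.571429
s = 1 + (scale-1)·z/height = 1 + (1.1-1)·4/7 = 1.057143
θ = twist·z/height = 97°·4/7 = 55.4286° = 0.967411 rad
cos θ = 0.567433, sin θ = 0.823419 (intermediates below are computed at full precision and shown rounded to 5 d.p.)
v1: (-5,2) → rotate → (-4.48400,-2.98223) → ×s → (-4.74023,-3.15264) → (-4.74,-3.15)
v2: (-3.5,0) → rotate → (-1.98602,-2.88197) → ×s → (-2.09950,-3.04665) → (-2.10,-3.05)
v3: (3,2.5) → rotate → (-0.35625,3.88884) → ×s → (-0.37661,4.11106) → (-0.38,4.11)
v4: (-4,5) → rotate → (-6.38683,-0.45651) → ×s → (-6.75179,-0.48260) → (-6.75,-0.48)

Cross-section at z=4: (-4.74,-3.15) (-2.10,-3.05) (-0.38,4.11) (-6.75,-0.48)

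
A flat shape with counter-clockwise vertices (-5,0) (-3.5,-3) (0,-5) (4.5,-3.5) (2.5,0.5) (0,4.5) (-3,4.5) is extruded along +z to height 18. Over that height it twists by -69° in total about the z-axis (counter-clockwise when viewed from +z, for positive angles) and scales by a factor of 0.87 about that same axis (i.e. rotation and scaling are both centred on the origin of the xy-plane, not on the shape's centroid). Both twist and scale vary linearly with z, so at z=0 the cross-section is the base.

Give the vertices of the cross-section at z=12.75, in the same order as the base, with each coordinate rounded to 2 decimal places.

Cross-section at z=12.75: (-2.99,3.42) (-4.14,0.60) (-3.42,-2.99) (0.29,-5.17) (1.83,-1.41) (3.08,2.69) (1.29,4.74)

t = z/height = 12.75/18 = 0.708333
s = 1 + (scale-1)·z/height = 1 + (0.87-1)·12.75/18 = 0.907917
θ = twist·z/height = -69°·12.75/18 = -48.8750° = -0.853030 rad
cos θ = 0.657704, sin θ = -0.753276 (intermediates below are computed at full precision and shown rounded to 5 d.p.)
v1: (-5,0) → rotate → (-3.28852,3.76638) → ×s → (-2.98570,3.41956) → (-2.99,3.42)
v2: (-3.5,-3) → rotate → (-4.56179,0.66336) → ×s → (-4.14173,0.60227) → (-4.14,0.60)
v3: (0,-5) → rotate → (-3.76638,-3.28852) → ×s → (-3.41956,-2.98570) → (-3.42,-2.99)
v4: (4.5,-3.5) → rotate → (0.32320,-5.69171) → ×s → (0.29344,-5.16760) → (0.29,-5.17)
v5: (2.5,0.5) → rotate → (2.02090,-1.55434) → ×s → (1.83481,-1.41121) → (1.83,-1.41)
v6: (0,4.5) → rotate → (3.38974,2.95967) → ×s → (3.07761,2.68713) → (3.08,2.69)
v7: (-3,4.5) → rotate → (1.41663,5.21950) → ×s → (1.28618,4.73887) → (1.29,4.74)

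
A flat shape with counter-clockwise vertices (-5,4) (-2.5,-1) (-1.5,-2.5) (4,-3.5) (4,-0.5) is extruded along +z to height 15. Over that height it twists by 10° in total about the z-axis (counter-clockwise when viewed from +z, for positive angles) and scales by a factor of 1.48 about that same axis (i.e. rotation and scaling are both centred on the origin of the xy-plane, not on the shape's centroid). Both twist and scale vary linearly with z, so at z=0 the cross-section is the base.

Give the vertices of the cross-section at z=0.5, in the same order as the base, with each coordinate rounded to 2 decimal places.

Cross-section at z=0.5: (-5.10,4.03) (-2.53,-1.03) (-1.51,-2.55) (4.08,-3.53) (4.07,-0.48)

t = z/height = 0.5/15 = 0.0333333
s = 1 + (scale-1)·z/height = 1 + (1.48-1)·0.5/15 = 1.016000
θ = twist·z/height = 10°·0.5/15 = 0.3333° = 0.005818 rad
cos θ = 0.999983, sin θ = 0.005818 (intermediates below are computed at full precision and shown rounded to 5 d.p.)
v1: (-5,4) → rotate → (-5.02319,3.97084) → ×s → (-5.10356,4.03438) → (-5.10,4.03)
v2: (-2.5,-1) → rotate → (-2.49414,-1.01453) → ×s → (-2.53405,-1.03076) → (-2.53,-1.03)
v3: (-1.5,-2.5) → rotate → (-1.48543,-2.50868) → ×s → (-1.50920,-2.54882) → (-1.51,-2.55)
v4: (4,-3.5) → rotate → (4.02029,-3.47667) → ×s → (4.08462,-3.53230) → (4.08,-3.53)
v5: (4,-0.5) → rotate → (4.00284,-0.47672) → ×s → (4.06689,-0.48435) → (4.07,-0.48)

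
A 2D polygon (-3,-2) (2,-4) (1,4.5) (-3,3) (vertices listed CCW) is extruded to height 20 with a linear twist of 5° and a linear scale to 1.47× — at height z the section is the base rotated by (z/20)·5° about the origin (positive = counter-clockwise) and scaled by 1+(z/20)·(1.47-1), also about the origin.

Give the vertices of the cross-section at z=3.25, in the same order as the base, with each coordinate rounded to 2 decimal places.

t = z/height = 3.25/20 = 0.1625
s = 1 + (scale-1)·z/height = 1 + (1.47-1)·3.25/20 = 1.076375
θ = twist·z/height = 5°·3.25/20 = 0.8125° = 0.014181 rad
cos θ = 0.999899, sin θ = 0.014180 (intermediates below are computed at full precision and shown rounded to 5 d.p.)
v1: (-3,-2) → rotate → (-2.97134,-2.04234) → ×s → (-3.19827,-2.19832) → (-3.20,-2.20)
v2: (2,-4) → rotate → (2.05652,-3.97124) → ×s → (2.21359,-4.27454) → (2.21,-4.27)
v3: (1,4.5) → rotate → (0.93609,4.51373) → ×s → (1.00758,4.85846) → (1.01,4.86)
v4: (-3,3) → rotate → (-3.04224,2.95716) → ×s → (-3.27459,3.18301) → (-3.27,3.18)

Cross-section at z=3.25: (-3.20,-2.20) (2.21,-4.27) (1.01,4.86) (-3.27,3.18)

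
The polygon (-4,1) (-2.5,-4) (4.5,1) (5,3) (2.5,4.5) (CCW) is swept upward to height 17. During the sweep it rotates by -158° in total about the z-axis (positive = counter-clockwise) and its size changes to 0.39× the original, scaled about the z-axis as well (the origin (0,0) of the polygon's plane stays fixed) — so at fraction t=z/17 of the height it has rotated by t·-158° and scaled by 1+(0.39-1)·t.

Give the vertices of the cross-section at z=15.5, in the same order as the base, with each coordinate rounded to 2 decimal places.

Cross-section at z=15.5: (1.70,0.68) (-0.14,2.09) (-1.36,-1.53) (-1.02,-2.38) (0.27,-2.27)

t = z/height = 15.5/17 = 0.911765
s = 1 + (scale-1)·z/height = 1 + (0.39-1)·15.5/17 = 0.443824
θ = twist·z/height = -158°·15.5/17 = -144.0588° = -2.514301 rad
cos θ = -0.809620, sin θ = -0.586954 (intermediates below are computed at full precision and shown rounded to 5 d.p.)
v1: (-4,1) → rotate → (3.82543,1.53820) → ×s → (1.69782,0.68269) → (1.70,0.68)
v2: (-2.5,-4) → rotate → (-0.32377,4.70587) → ×s → (-0.14370,2.08857) → (-0.14,2.09)
v3: (4.5,1) → rotate → (-3.05634,-3.45091) → ×s → (-1.35647,-1.53160) → (-1.36,-1.53)
v4: (5,3) → rotate → (-2.28724,-5.36363) → ×s → (-1.01513,-2.38051) → (-1.02,-2.38)
v5: (2.5,4.5) → rotate → (0.61724,-5.11068) → ×s → (0.27395,-2.26824) → (0.27,-2.27)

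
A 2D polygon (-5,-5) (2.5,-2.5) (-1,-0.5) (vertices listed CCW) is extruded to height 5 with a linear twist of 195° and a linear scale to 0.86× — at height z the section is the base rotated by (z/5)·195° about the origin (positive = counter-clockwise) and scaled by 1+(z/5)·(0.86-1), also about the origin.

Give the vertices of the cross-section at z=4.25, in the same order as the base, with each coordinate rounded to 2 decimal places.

Cross-section at z=4.25: (5.35,3.19) (-1.59,2.68) (0.96,0.21)

t = z/height = 4.25/5 = 0.85
s = 1 + (scale-1)·z/height = 1 + (0.86-1)·4.25/5 = 0.881000
θ = twist·z/height = 195°·4.25/5 = 165.7500° = 2.892883 rad
cos θ = -0.969231, sin θ = 0.246153 (intermediates below are computed at full precision and shown rounded to 5 d.p.)
v1: (-5,-5) → rotate → (6.07692,3.61539) → ×s → (5.35377,3.18516) → (5.35,3.19)
v2: (2.5,-2.5) → rotate → (-1.80769,3.03846) → ×s → (-1.59258,2.67688) → (-1.59,2.68)
v3: (-1,-0.5) → rotate → (1.09231,0.23846) → ×s → (0.96232,0.21009) → (0.96,0.21)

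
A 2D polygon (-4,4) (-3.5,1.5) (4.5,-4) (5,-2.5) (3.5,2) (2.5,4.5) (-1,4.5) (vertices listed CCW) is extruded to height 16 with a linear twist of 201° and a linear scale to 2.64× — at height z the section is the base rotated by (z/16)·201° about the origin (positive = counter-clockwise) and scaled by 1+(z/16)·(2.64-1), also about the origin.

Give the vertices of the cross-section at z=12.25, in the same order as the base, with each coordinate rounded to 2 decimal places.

Cross-section at z=12.25: (4.13,-12.07) (5.60,-6.51) (-5.14,12.57) (-7.65,10.03) (-9.07,-0.58) (-9.53,-6.63) (-2.44,-10.11)

t = z/height = 12.25/16 = 0.765625
s = 1 + (scale-1)·z/height = 1 + (2.64-1)·12.25/16 = 2.255625
θ = twist·z/height = 201°·12.25/16 = 153.8906° = 2.685898 rad
cos θ = -0.897956, sin θ = 0.440086 (intermediates below are computed at full precision and shown rounded to 5 d.p.)
v1: (-4,4) → rotate → (1.83148,-5.35217) → ×s → (4.13113,-12.07248) → (4.13,-12.07)
v2: (-3.5,1.5) → rotate → (2.48272,-2.88723) → ×s → (5.60007,-6.51252) → (5.60,-6.51)
v3: (4.5,-4) → rotate → (-2.28046,5.57221) → ×s → (-5.14385,12.56882) → (-5.14,12.57)
v4: (5,-2.5) → rotate → (-3.38956,4.44532) → ×s → (-7.64558,10.02697) → (-7.65,10.03)
v5: (3.5,2) → rotate → (-4.02302,-0.25561) → ×s → (-9.07442,-0.57656) → (-9.07,-0.58)
v6: (2.5,4.5) → rotate → (-4.22528,-2.94058) → ×s → (-9.53064,-6.63286) → (-9.53,-6.63)
v7: (-1,4.5) → rotate → (-1.08243,-4.48089) → ×s → (-2.44156,-10.10720) → (-2.44,-10.11)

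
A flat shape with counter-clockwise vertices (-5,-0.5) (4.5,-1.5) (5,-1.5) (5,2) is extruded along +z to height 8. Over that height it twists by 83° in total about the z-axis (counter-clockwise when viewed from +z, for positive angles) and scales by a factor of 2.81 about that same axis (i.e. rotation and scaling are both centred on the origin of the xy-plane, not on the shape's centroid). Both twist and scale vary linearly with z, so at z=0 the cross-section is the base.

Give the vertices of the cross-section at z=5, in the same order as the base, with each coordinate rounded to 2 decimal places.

t = z/height = 5/8 = 0.625
s = 1 + (scale-1)·z/height = 1 + (2.81-1)·5/8 = 2.131250
θ = twist·z/height = 83°·5/8 = 51.8750° = 0.905390 rad
cos θ = 0.617379, sin θ = 0.786666 (intermediates below are computed at full precision and shown rounded to 5 d.p.)
v1: (-5,-0.5) → rotate → (-2.69356,-4.24202) → ×s → (-5.74066,-9.04080) → (-5.74,-9.04)
v2: (4.5,-1.5) → rotate → (3.95820,2.61393) → ×s → (8.43592,5.57093) → (8.44,5.57)
v3: (5,-1.5) → rotate → (4.26689,3.00726) → ×s → (9.09382,6.40922) → (9.09,6.41)
v4: (5,2) → rotate → (1.51356,5.16809) → ×s → (3.22578,11.01449) → (3.23,11.01)

Cross-section at z=5: (-5.74,-9.04) (8.44,5.57) (9.09,6.41) (3.23,11.01)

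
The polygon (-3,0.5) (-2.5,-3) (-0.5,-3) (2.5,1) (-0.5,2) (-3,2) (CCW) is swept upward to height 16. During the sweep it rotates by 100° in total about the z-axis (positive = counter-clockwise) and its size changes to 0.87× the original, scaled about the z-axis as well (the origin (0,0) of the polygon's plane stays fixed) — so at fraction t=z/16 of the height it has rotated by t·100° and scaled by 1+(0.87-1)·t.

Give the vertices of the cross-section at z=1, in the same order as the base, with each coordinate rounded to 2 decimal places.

t = z/height = 1/16 = 0.0625
s = 1 + (scale-1)·z/height = 1 + (0.87-1)·1/16 = 0.991875
θ = twist·z/height = 100°·1/16 = 6.2500° = 0.109083 rad
cos θ = 0.994056, sin θ = 0.108867 (intermediates below are computed at full precision and shown rounded to 5 d.p.)
v1: (-3,0.5) → rotate → (-3.03660,0.17043) → ×s → (-3.01193,0.16904) → (-3.01,0.17)
v2: (-2.5,-3) → rotate → (-2.15854,-3.25434) → ×s → (-2.14100,-3.22789) → (-2.14,-3.23)
v3: (-0.5,-3) → rotate → (-0.17043,-3.03660) → ×s → (-0.16904,-3.01193) → (-0.17,-3.01)
v4: (2.5,1) → rotate → (2.37627,1.26622) → ×s → (2.35697,1.25594) → (2.36,1.26)
v5: (-0.5,2) → rotate → (-0.71476,1.93368) → ×s → (-0.70895,1.91797) → (-0.71,1.92)
v6: (-3,2) → rotate → (-3.19990,1.66151) → ×s → (-3.17390,1.64801) → (-3.17,1.65)

Cross-section at z=1: (-3.01,0.17) (-2.14,-3.23) (-0.17,-3.01) (2.36,1.26) (-0.71,1.92) (-3.17,1.65)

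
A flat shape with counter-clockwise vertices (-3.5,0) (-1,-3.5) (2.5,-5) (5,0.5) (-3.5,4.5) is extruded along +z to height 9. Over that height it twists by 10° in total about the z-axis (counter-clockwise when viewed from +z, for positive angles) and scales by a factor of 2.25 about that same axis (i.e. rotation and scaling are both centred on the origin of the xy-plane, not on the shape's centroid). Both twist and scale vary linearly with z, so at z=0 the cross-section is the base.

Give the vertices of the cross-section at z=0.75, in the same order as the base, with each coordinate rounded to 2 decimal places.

t = z/height = 0.75/9 = 0.0833333
s = 1 + (scale-1)·z/height = 1 + (2.25-1)·0.75/9 = 1.104167
θ = twist·z/height = 10°·0.75/9 = 0.8333° = 0.014544 rad
cos θ = 0.999894, sin θ = 0.014544 (intermediates below are computed at full precision and shown rounded to 5 d.p.)
v1: (-3.5,0) → rotate → (-3.49963,-0.05090) → ×s → (-3.86417,-0.05621) → (-3.86,-0.06)
v2: (-1,-3.5) → rotate → (-0.94899,-3.51417) → ×s → (-1.04784,-3.88023) → (-1.05,-3.88)
v3: (2.5,-5) → rotate → (2.57246,-4.96311) → ×s → (2.84042,-5.48010) → (2.84,-5.48)
v4: (5,0.5) → rotate → (4.99220,0.57267) → ×s → (5.51222,0.63232) → (5.51,0.63)
v5: (-3.5,4.5) → rotate → (-3.56508,4.44862) → ×s → (-3.93644,4.91202) → (-3.94,4.91)

Cross-section at z=0.75: (-3.86,-0.06) (-1.05,-3.88) (2.84,-5.48) (5.51,0.63) (-3.94,4.91)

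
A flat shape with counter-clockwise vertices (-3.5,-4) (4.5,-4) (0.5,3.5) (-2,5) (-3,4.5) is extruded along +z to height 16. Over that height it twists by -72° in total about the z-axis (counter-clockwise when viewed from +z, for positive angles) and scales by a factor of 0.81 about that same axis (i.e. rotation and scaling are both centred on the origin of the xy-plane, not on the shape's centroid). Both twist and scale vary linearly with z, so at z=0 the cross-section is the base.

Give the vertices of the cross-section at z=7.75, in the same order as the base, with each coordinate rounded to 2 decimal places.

t = z/height = 7.75/16 = 0.484375
s = 1 + (scale-1)·z/height = 1 + (0.81-1)·7.75/16 = 0.907969
θ = twist·z/height = -72°·7.75/16 = -34.8750° = -0.608684 rad
cos θ = 0.820401, sin θ = -0.571788 (intermediates below are computed at full precision and shown rounded to 5 d.p.)
v1: (-3.5,-4) → rotate → (-5.15856,-1.28035) → ×s → (-4.68381,-1.16252) → (-4.68,-1.16)
v2: (4.5,-4) → rotate → (1.40465,-5.85465) → ×s → (1.27538,-5.31584) → (1.28,-5.32)
v3: (0.5,3.5) → rotate → (2.41146,2.58551) → ×s → (2.18953,2.34756) → (2.19,2.35)
v4: (-2,5) → rotate → (1.21814,5.24558) → ×s → (1.10603,4.76283) → (1.11,4.76)
v5: (-3,4.5) → rotate → (0.11184,5.40717) → ×s → (0.10155,4.90954) → (0.10,4.91)

Cross-section at z=7.75: (-4.68,-1.16) (1.28,-5.32) (2.19,2.35) (1.11,4.76) (0.10,4.91)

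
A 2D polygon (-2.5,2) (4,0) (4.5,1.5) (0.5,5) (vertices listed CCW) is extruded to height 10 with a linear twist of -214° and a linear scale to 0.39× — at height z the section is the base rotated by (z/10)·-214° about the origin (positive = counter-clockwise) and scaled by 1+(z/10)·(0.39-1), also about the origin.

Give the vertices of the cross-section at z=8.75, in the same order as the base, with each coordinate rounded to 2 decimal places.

t = z/height = 8.75/10 = 0.875
s = 1 + (scale-1)·z/height = 1 + (0.39-1)·8.75/10 = 0.466250
θ = twist·z/height = -214°·8.75/10 = -187.2500° = -3.268129 rad
cos θ = -0.992005, sin θ = 0.126199 (intermediates below are computed at full precision and shown rounded to 5 d.p.)
v1: (-2.5,2) → rotate → (2.22761,-2.29951) → ×s → (1.03863,-1.07215) → (1.04,-1.07)
v2: (4,0) → rotate → (-3.96802,0.50480) → ×s → (-1.85009,0.23536) → (-1.85,0.24)
v3: (4.5,1.5) → rotate → (-4.65332,-0.92011) → ×s → (-2.16961,-0.42900) → (-2.17,-0.43)
v4: (0.5,5) → rotate → (-1.12700,-4.89693) → ×s → (-0.52546,-2.28319) → (-0.53,-2.28)

Cross-section at z=8.75: (1.04,-1.07) (-1.85,0.24) (-2.17,-0.43) (-0.53,-2.28)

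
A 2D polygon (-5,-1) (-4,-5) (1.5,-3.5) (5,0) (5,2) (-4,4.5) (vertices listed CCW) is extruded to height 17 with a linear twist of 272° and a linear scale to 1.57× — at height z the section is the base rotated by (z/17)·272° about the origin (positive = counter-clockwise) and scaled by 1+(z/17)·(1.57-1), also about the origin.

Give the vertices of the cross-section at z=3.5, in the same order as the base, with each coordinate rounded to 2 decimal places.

t = z/height = 3.5/17 = 0.205882
s = 1 + (scale-1)·z/height = 1 + (1.57-1)·3.5/17 = 1.117353
θ = twist·z/height = 272°·3.5/17 = 56.0000° = 0.977384 rad
cos θ = 0.559193, sin θ = 0.829038 (intermediates below are computed at full precision and shown rounded to 5 d.p.)
v1: (-5,-1) → rotate → (-1.96693,-4.70438) → ×s → (-2.19775,-5.25645) → (-2.20,-5.26)
v2: (-4,-5) → rotate → (1.90842,-6.11211) → ×s → (2.13237,-6.82939) → (2.13,-6.83)
v3: (1.5,-3.5) → rotate → (3.74042,-0.71362) → ×s → (4.17937,-0.79736) → (4.18,-0.80)
v4: (5,0) → rotate → (2.79596,4.14519) → ×s → (3.12408,4.63164) → (3.12,4.63)
v5: (5,2) → rotate → (1.13789,5.26357) → ×s → (1.27142,5.88127) → (1.27,5.88)
v6: (-4,4.5) → rotate → (-5.96744,-0.79978) → ×s → (-6.66774,-0.89364) → (-6.67,-0.89)

Cross-section at z=3.5: (-2.20,-5.26) (2.13,-6.83) (4.18,-0.80) (3.12,4.63) (1.27,5.88) (-6.67,-0.89)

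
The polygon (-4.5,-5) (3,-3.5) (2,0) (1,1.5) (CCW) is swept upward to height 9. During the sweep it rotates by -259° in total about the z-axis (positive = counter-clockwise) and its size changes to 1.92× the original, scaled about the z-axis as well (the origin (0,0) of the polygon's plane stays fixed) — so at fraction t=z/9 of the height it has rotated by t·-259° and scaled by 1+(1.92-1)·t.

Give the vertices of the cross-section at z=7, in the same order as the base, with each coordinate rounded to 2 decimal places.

t = z/height = 7/9 = 0.777778
s = 1 + (scale-1)·z/height = 1 + (1.92-1)·7/9 = 1.715556
θ = twist·z/height = -259°·7/9 = -201.4444° = -3.515869 rad
cos θ = -0.930773, sin θ = 0.365599 (intermediates below are computed at full precision and shown rounded to 5 d.p.)
v1: (-4.5,-5) → rotate → (6.01647,3.00867) → ×s → (10.32159,5.16154) → (10.32,5.16)
v2: (3,-3.5) → rotate → (-1.51272,4.35450) → ×s → (-2.59516,7.47039) → (-2.60,7.47)
v3: (2,0) → rotate → (-1.86155,0.73120) → ×s → (-3.19358,1.25441) → (-3.19,1.25)
v4: (1,1.5) → rotate → (-1.47917,-1.03056) → ×s → (-2.53760,-1.76798) → (-2.54,-1.77)

Cross-section at z=7: (10.32,5.16) (-2.60,7.47) (-3.19,1.25) (-2.54,-1.77)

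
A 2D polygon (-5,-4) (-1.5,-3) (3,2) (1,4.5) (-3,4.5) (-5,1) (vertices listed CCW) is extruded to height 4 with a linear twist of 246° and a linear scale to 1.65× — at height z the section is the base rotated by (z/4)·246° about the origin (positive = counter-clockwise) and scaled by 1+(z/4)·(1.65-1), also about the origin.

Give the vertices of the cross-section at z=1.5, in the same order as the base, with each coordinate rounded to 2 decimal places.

Cross-section at z=1.5: (5.22,-6.02) (3.80,-1.72) (-2.63,3.63) (-5.64,1.02) (-5.45,-3.95) (-1.00,-6.26)

t = z/height = 1.5/4 = 0.375
s = 1 + (scale-1)·z/height = 1 + (1.65-1)·1.5/4 = 1.243750
θ = twist·z/height = 246°·1.5/4 = 92.2500° = 1.610066 rad
cos θ = -0.039260, sin θ = 0.999229 (intermediates below are computed at full precision and shown rounded to 5 d.p.)
v1: (-5,-4) → rotate → (4.19322,-4.83911) → ×s → (5.21531,-6.01864) → (5.22,-6.02)
v2: (-1.5,-3) → rotate → (3.05658,-1.38106) → ×s → (3.80162,-1.71770) → (3.80,-1.72)
v3: (3,2) → rotate → (-2.11624,2.91917) → ×s → (-2.63207,3.63071) → (-2.63,3.63)
v4: (1,4.5) → rotate → (-4.53579,0.82256) → ×s → (-5.64139,1.02306) → (-5.64,1.02)
v5: (-3,4.5) → rotate → (-4.37875,-3.17436) → ×s → (-5.44607,-3.94811) → (-5.45,-3.95)
v6: (-5,1) → rotate → (-0.80293,-5.03540) → ×s → (-0.99864,-6.26278) → (-1.00,-6.26)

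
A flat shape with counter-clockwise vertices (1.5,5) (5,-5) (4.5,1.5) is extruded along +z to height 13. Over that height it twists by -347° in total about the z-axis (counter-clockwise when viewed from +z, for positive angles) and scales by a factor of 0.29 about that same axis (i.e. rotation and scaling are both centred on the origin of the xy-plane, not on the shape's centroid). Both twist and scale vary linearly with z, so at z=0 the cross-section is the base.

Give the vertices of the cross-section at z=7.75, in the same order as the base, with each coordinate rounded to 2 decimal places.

Cross-section at z=7.75: (-2.07,-2.18) (-1.27,3.88) (-2.71,0.40)

t = z/height = 7.75/13 = 0.596154
s = 1 + (scale-1)·z/height = 1 + (0.29-1)·7.75/13 = 0.576731
θ = twist·z/height = -347°·7.75/13 = -206.8654° = -3.610482 rad
cos θ = -0.892071, sin θ = 0.451896 (intermediates below are computed at full precision and shown rounded to 5 d.p.)
v1: (1.5,5) → rotate → (-3.59759,-3.78251) → ×s → (-2.07484,-2.18149) → (-2.07,-2.18)
v2: (5,-5) → rotate → (-2.20087,6.71983) → ×s → (-1.26931,3.87553) → (-1.27,3.88)
v3: (4.5,1.5) → rotate → (-4.69216,0.69543) → ×s → (-2.70611,0.40107) → (-2.71,0.40)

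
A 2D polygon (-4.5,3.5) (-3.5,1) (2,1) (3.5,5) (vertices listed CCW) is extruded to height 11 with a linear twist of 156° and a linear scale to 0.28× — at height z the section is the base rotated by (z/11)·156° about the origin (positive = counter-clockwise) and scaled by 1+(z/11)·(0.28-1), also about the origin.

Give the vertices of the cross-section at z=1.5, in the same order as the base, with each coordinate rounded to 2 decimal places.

t = z/height = 1.5/11 = 0.136364
s = 1 + (scale-1)·z/height = 1 + (0.28-1)·1.5/11 = 0.901818
θ = twist·z/height = 156°·1.5/11 = 21.2727° = 0.371279 rad
cos θ = 0.931864, sin θ = 0.362808 (intermediates below are computed at full precision and shown rounded to 5 d.p.)
v1: (-4.5,3.5) → rotate → (-5.46322,1.62889) → ×s → (-4.92683,1.46896) → (-4.93,1.47)
v2: (-3.5,1) → rotate → (-3.62433,-0.33796) → ×s → (-3.26849,-0.30478) → (-3.27,-0.30)
v3: (2,1) → rotate → (1.50092,1.65748) → ×s → (1.35356,1.49475) → (1.35,1.49)
v4: (3.5,5) → rotate → (1.44749,5.92915) → ×s → (1.30537,5.34701) → (1.31,5.35)

Cross-section at z=1.5: (-4.93,1.47) (-3.27,-0.30) (1.35,1.49) (1.31,5.35)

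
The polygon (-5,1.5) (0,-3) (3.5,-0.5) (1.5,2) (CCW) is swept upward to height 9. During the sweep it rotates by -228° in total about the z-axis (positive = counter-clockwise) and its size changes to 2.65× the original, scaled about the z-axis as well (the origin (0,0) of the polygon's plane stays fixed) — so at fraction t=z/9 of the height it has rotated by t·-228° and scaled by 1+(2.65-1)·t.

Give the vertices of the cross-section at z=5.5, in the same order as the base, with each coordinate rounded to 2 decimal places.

t = z/height = 5.5/9 = 0.611111
s = 1 + (scale-1)·z/height = 1 + (2.65-1)·5.5/9 = 2.008333
θ = twist·z/height = -228°·5.5/9 = -139.3333° = -2.431825 rad
cos θ = -0.758514, sin θ = -0.651657 (intermediates below are computed at full precision and shown rounded to 5 d.p.)
v1: (-5,1.5) → rotate → (4.77005,2.12052) → ×s → (9.57986,4.25870) → (9.58,4.26)
v2: (0,-3) → rotate → (-1.95497,2.27554) → ×s → (-3.92623,4.57004) → (-3.93,4.57)
v3: (3.5,-0.5) → rotate → (-2.98063,-1.90154) → ×s → (-5.98609,-3.81893) → (-5.99,-3.82)
v4: (1.5,2) → rotate → (0.16554,-2.49451) → ×s → (0.33247,-5.00981) → (0.33,-5.01)

Cross-section at z=5.5: (9.58,4.26) (-3.93,4.57) (-5.99,-3.82) (0.33,-5.01)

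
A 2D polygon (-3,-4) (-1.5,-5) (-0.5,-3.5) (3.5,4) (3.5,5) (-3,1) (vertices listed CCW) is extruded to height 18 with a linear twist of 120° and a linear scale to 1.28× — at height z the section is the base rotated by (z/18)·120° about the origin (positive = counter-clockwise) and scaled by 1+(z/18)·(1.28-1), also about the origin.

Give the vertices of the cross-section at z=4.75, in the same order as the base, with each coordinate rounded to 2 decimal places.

t = z/height = 4.75/18 = 0.263889
s = 1 + (scale-1)·z/height = 1 + (1.28-1)·4.75/18 = 1.073889
θ = twist·z/height = 120°·4.75/18 = 31.6667° = 0.552688 rad
cos θ = 0.851117, sin θ = 0.524977 (intermediates below are computed at full precision and shown rounded to 5 d.p.)
v1: (-3,-4) → rotate → (-0.45344,-4.97940) → ×s → (-0.48695,-5.34732) → (-0.49,-5.35)
v2: (-1.5,-5) → rotate → (1.34821,-5.04305) → ×s → (1.44783,-5.41567) → (1.45,-5.42)
v3: (-0.5,-3.5) → rotate → (1.41186,-3.24140) → ×s → (1.51618,-3.48090) → (1.52,-3.48)
v4: (3.5,4) → rotate → (0.87900,5.24188) → ×s → (0.94395,5.62920) → (0.94,5.63)
v5: (3.5,5) → rotate → (0.35403,6.09300) → ×s → (0.38018,6.54321) → (0.38,6.54)
v6: (-3,1) → rotate → (-3.07833,-0.72381) → ×s → (-3.30578,-0.77729) → (-3.31,-0.78)

Cross-section at z=4.75: (-0.49,-5.35) (1.45,-5.42) (1.52,-3.48) (0.94,5.63) (0.38,6.54) (-3.31,-0.78)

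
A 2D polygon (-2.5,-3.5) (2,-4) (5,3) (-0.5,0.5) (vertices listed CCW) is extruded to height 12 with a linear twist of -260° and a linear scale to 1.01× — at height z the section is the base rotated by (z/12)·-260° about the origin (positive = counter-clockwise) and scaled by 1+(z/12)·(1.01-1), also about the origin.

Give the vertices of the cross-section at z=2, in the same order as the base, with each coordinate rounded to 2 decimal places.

Cross-section at z=2: (-4.23,-0.83) (-1.29,-4.29) (5.71,-1.25) (-0.02,0.71)

t = z/height = 2/12 = 0.166667
s = 1 + (scale-1)·z/height = 1 + (1.01-1)·2/12 = 1.001667
θ = twist·z/height = -260°·2/12 = -43.3333° = -0.756309 rad
cos θ = 0.727374, sin θ = -0.686242 (intermediates below are computed at full precision and shown rounded to 5 d.p.)
v1: (-2.5,-3.5) → rotate → (-4.22028,-0.83020) → ×s → (-4.22731,-0.83159) → (-4.23,-0.83)
v2: (2,-4) → rotate → (-1.29022,-4.28198) → ×s → (-1.29237,-4.28911) → (-1.29,-4.29)
v3: (5,3) → rotate → (5.69559,-1.24909) → ×s → (5.70509,-1.25117) → (5.71,-1.25)
v4: (-0.5,0.5) → rotate → (-0.02057,0.70681) → ×s → (-0.02060,0.70799) → (-0.02,0.71)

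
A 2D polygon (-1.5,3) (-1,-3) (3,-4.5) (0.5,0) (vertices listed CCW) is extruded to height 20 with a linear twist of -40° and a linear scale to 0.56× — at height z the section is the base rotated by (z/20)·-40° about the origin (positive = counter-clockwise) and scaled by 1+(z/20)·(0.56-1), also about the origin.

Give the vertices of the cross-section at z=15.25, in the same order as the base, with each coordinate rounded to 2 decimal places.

t = z/height = 15.25/20 = 0.7625
s = 1 + (scale-1)·z/height = 1 + (0.56-1)·15.25/20 = 0.664500
θ = twist·z/height = -40°·15.25/20 = -30.5000° = -0.532325 rad
cos θ = 0.861629, sin θ = -0.507538 (intermediates below are computed at full precision and shown rounded to 5 d.p.)
v1: (-1.5,3) → rotate → (0.23017,3.34620) → ×s → (0.15295,2.22355) → (0.15,2.22)
v2: (-1,-3) → rotate → (-2.38424,-2.07735) → ×s → (-1.58433,-1.38040) → (-1.58,-1.38)
v3: (3,-4.5) → rotate → (0.30096,-5.39995) → ×s → (0.19999,-3.58826) → (0.20,-3.59)
v4: (0.5,0) → rotate → (0.43081,-0.25377) → ×s → (0.28628,-0.16863) → (0.29,-0.17)

Cross-section at z=15.25: (0.15,2.22) (-1.58,-1.38) (0.20,-3.59) (0.29,-0.17)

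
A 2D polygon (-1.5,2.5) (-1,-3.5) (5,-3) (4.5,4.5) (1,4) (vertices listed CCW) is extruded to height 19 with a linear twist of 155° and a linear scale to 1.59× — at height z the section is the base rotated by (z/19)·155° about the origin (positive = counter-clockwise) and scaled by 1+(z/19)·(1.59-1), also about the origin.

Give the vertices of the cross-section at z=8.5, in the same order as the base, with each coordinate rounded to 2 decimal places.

t = z/height = 8.5/19 = 0.447368
s = 1 + (scale-1)·z/height = 1 + (1.59-1)·8.5/19 = 1.263947
θ = twist·z/height = 155°·8.5/19 = 69.3421° = 1.210248 rad
cos θ = 0.352787, sin θ = 0.935704 (intermediates below are computed at full precision and shown rounded to 5 d.p.)
v1: (-1.5,2.5) → rotate → (-2.86844,-0.52159) → ×s → (-3.62556,-0.65926) → (-3.63,-0.66)
v2: (-1,-3.5) → rotate → (2.92218,-2.17046) → ×s → (3.69348,-2.74335) → (3.69,-2.74)
v3: (5,-3) → rotate → (4.57105,3.62016) → ×s → (5.77756,4.57569) → (5.78,4.58)
v4: (4.5,4.5) → rotate → (-2.62312,5.79821) → ×s → (-3.31549,7.32863) → (-3.32,7.33)
v5: (1,4) → rotate → (-3.39003,2.34685) → ×s → (-4.28482,2.96630) → (-4.28,2.97)

Cross-section at z=8.5: (-3.63,-0.66) (3.69,-2.74) (5.78,4.58) (-3.32,7.33) (-4.28,2.97)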